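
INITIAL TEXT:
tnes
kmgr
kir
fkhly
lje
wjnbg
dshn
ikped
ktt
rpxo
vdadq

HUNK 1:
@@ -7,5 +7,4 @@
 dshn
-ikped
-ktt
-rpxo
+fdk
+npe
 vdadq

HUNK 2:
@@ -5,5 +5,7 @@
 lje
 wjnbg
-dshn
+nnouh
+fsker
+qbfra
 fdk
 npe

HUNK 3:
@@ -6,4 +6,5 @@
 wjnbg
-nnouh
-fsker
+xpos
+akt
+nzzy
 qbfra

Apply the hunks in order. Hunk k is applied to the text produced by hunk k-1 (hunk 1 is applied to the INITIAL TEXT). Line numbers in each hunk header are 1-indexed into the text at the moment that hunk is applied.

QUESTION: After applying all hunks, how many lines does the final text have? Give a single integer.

Answer: 13

Derivation:
Hunk 1: at line 7 remove [ikped,ktt,rpxo] add [fdk,npe] -> 10 lines: tnes kmgr kir fkhly lje wjnbg dshn fdk npe vdadq
Hunk 2: at line 5 remove [dshn] add [nnouh,fsker,qbfra] -> 12 lines: tnes kmgr kir fkhly lje wjnbg nnouh fsker qbfra fdk npe vdadq
Hunk 3: at line 6 remove [nnouh,fsker] add [xpos,akt,nzzy] -> 13 lines: tnes kmgr kir fkhly lje wjnbg xpos akt nzzy qbfra fdk npe vdadq
Final line count: 13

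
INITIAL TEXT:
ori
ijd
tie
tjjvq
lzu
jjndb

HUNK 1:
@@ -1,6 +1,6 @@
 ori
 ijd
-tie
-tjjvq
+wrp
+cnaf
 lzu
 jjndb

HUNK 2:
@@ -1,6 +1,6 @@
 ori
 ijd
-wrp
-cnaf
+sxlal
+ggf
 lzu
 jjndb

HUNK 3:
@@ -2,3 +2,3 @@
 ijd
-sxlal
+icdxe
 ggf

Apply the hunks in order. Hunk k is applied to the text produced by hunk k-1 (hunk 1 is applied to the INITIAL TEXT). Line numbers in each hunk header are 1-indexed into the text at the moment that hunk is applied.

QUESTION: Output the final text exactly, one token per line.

Hunk 1: at line 1 remove [tie,tjjvq] add [wrp,cnaf] -> 6 lines: ori ijd wrp cnaf lzu jjndb
Hunk 2: at line 1 remove [wrp,cnaf] add [sxlal,ggf] -> 6 lines: ori ijd sxlal ggf lzu jjndb
Hunk 3: at line 2 remove [sxlal] add [icdxe] -> 6 lines: ori ijd icdxe ggf lzu jjndb

Answer: ori
ijd
icdxe
ggf
lzu
jjndb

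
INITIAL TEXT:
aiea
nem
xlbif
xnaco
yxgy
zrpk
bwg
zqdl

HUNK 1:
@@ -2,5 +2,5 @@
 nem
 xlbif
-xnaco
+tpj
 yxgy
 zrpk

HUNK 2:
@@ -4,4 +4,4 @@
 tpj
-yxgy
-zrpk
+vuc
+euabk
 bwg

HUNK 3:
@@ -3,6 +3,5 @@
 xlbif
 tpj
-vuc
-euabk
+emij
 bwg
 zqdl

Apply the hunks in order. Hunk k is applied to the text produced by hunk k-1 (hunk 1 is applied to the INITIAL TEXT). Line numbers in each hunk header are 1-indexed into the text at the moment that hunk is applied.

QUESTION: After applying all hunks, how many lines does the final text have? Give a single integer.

Hunk 1: at line 2 remove [xnaco] add [tpj] -> 8 lines: aiea nem xlbif tpj yxgy zrpk bwg zqdl
Hunk 2: at line 4 remove [yxgy,zrpk] add [vuc,euabk] -> 8 lines: aiea nem xlbif tpj vuc euabk bwg zqdl
Hunk 3: at line 3 remove [vuc,euabk] add [emij] -> 7 lines: aiea nem xlbif tpj emij bwg zqdl
Final line count: 7

Answer: 7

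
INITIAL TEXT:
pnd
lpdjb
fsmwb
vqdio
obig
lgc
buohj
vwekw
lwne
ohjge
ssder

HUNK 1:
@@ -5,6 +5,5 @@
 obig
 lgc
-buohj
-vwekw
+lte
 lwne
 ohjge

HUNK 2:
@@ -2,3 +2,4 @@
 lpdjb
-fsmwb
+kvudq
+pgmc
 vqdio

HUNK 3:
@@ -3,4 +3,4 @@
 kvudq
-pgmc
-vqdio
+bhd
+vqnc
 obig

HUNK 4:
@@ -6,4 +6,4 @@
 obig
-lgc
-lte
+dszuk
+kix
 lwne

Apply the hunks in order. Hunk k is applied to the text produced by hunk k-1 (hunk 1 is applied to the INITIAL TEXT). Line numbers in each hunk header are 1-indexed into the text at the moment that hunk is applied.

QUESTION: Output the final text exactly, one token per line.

Hunk 1: at line 5 remove [buohj,vwekw] add [lte] -> 10 lines: pnd lpdjb fsmwb vqdio obig lgc lte lwne ohjge ssder
Hunk 2: at line 2 remove [fsmwb] add [kvudq,pgmc] -> 11 lines: pnd lpdjb kvudq pgmc vqdio obig lgc lte lwne ohjge ssder
Hunk 3: at line 3 remove [pgmc,vqdio] add [bhd,vqnc] -> 11 lines: pnd lpdjb kvudq bhd vqnc obig lgc lte lwne ohjge ssder
Hunk 4: at line 6 remove [lgc,lte] add [dszuk,kix] -> 11 lines: pnd lpdjb kvudq bhd vqnc obig dszuk kix lwne ohjge ssder

Answer: pnd
lpdjb
kvudq
bhd
vqnc
obig
dszuk
kix
lwne
ohjge
ssder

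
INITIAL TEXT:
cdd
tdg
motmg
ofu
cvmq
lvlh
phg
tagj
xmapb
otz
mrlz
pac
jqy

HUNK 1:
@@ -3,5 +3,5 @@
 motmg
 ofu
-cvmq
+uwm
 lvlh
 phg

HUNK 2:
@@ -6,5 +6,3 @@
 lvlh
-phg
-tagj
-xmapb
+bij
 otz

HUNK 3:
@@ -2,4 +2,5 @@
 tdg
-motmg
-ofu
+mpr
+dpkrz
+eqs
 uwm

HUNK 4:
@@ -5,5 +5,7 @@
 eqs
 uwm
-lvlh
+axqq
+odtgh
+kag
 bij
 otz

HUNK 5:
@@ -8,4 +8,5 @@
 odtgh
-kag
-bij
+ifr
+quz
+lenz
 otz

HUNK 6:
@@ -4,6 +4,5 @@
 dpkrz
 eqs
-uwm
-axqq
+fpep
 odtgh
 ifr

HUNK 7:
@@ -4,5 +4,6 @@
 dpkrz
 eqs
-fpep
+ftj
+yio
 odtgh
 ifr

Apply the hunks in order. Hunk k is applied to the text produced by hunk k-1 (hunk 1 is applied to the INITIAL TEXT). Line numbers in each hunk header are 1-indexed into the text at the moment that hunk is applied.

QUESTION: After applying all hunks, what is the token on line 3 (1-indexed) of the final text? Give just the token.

Hunk 1: at line 3 remove [cvmq] add [uwm] -> 13 lines: cdd tdg motmg ofu uwm lvlh phg tagj xmapb otz mrlz pac jqy
Hunk 2: at line 6 remove [phg,tagj,xmapb] add [bij] -> 11 lines: cdd tdg motmg ofu uwm lvlh bij otz mrlz pac jqy
Hunk 3: at line 2 remove [motmg,ofu] add [mpr,dpkrz,eqs] -> 12 lines: cdd tdg mpr dpkrz eqs uwm lvlh bij otz mrlz pac jqy
Hunk 4: at line 5 remove [lvlh] add [axqq,odtgh,kag] -> 14 lines: cdd tdg mpr dpkrz eqs uwm axqq odtgh kag bij otz mrlz pac jqy
Hunk 5: at line 8 remove [kag,bij] add [ifr,quz,lenz] -> 15 lines: cdd tdg mpr dpkrz eqs uwm axqq odtgh ifr quz lenz otz mrlz pac jqy
Hunk 6: at line 4 remove [uwm,axqq] add [fpep] -> 14 lines: cdd tdg mpr dpkrz eqs fpep odtgh ifr quz lenz otz mrlz pac jqy
Hunk 7: at line 4 remove [fpep] add [ftj,yio] -> 15 lines: cdd tdg mpr dpkrz eqs ftj yio odtgh ifr quz lenz otz mrlz pac jqy
Final line 3: mpr

Answer: mpr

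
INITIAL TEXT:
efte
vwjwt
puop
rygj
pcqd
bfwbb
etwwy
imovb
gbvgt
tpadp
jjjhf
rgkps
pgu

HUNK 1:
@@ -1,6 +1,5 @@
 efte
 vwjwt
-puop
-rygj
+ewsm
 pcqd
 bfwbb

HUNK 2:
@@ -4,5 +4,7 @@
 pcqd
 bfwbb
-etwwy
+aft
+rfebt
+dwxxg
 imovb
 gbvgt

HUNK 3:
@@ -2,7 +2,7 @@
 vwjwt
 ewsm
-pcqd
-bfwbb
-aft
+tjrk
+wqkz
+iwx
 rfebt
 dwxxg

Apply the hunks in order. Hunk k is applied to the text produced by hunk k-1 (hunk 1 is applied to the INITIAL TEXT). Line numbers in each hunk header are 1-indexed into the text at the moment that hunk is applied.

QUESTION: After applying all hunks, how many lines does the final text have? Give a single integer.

Hunk 1: at line 1 remove [puop,rygj] add [ewsm] -> 12 lines: efte vwjwt ewsm pcqd bfwbb etwwy imovb gbvgt tpadp jjjhf rgkps pgu
Hunk 2: at line 4 remove [etwwy] add [aft,rfebt,dwxxg] -> 14 lines: efte vwjwt ewsm pcqd bfwbb aft rfebt dwxxg imovb gbvgt tpadp jjjhf rgkps pgu
Hunk 3: at line 2 remove [pcqd,bfwbb,aft] add [tjrk,wqkz,iwx] -> 14 lines: efte vwjwt ewsm tjrk wqkz iwx rfebt dwxxg imovb gbvgt tpadp jjjhf rgkps pgu
Final line count: 14

Answer: 14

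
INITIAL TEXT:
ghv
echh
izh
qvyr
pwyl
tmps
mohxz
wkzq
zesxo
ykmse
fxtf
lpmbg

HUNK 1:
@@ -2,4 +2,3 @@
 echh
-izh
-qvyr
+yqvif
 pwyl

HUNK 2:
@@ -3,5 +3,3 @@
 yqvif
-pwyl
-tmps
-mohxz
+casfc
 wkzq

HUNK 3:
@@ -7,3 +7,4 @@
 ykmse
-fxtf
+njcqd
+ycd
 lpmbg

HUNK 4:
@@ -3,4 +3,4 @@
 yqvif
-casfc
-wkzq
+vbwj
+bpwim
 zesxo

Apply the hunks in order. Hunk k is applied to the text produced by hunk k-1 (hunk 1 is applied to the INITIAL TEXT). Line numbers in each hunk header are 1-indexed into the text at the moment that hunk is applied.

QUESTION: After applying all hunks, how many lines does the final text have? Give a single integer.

Answer: 10

Derivation:
Hunk 1: at line 2 remove [izh,qvyr] add [yqvif] -> 11 lines: ghv echh yqvif pwyl tmps mohxz wkzq zesxo ykmse fxtf lpmbg
Hunk 2: at line 3 remove [pwyl,tmps,mohxz] add [casfc] -> 9 lines: ghv echh yqvif casfc wkzq zesxo ykmse fxtf lpmbg
Hunk 3: at line 7 remove [fxtf] add [njcqd,ycd] -> 10 lines: ghv echh yqvif casfc wkzq zesxo ykmse njcqd ycd lpmbg
Hunk 4: at line 3 remove [casfc,wkzq] add [vbwj,bpwim] -> 10 lines: ghv echh yqvif vbwj bpwim zesxo ykmse njcqd ycd lpmbg
Final line count: 10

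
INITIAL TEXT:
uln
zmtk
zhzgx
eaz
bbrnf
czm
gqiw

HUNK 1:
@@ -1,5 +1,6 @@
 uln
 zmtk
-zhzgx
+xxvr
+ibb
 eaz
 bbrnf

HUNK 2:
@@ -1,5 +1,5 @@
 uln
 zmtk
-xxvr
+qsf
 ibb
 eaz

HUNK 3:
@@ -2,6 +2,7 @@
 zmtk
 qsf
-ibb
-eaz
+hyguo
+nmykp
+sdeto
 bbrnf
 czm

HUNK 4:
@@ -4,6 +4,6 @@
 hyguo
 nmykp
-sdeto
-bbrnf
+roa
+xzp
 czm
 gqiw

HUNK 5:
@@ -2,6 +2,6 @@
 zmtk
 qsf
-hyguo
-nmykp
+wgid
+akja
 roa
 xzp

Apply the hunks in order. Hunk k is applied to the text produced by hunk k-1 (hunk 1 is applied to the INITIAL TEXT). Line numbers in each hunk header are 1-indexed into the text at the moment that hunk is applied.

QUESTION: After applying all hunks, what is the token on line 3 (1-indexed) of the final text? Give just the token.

Hunk 1: at line 1 remove [zhzgx] add [xxvr,ibb] -> 8 lines: uln zmtk xxvr ibb eaz bbrnf czm gqiw
Hunk 2: at line 1 remove [xxvr] add [qsf] -> 8 lines: uln zmtk qsf ibb eaz bbrnf czm gqiw
Hunk 3: at line 2 remove [ibb,eaz] add [hyguo,nmykp,sdeto] -> 9 lines: uln zmtk qsf hyguo nmykp sdeto bbrnf czm gqiw
Hunk 4: at line 4 remove [sdeto,bbrnf] add [roa,xzp] -> 9 lines: uln zmtk qsf hyguo nmykp roa xzp czm gqiw
Hunk 5: at line 2 remove [hyguo,nmykp] add [wgid,akja] -> 9 lines: uln zmtk qsf wgid akja roa xzp czm gqiw
Final line 3: qsf

Answer: qsf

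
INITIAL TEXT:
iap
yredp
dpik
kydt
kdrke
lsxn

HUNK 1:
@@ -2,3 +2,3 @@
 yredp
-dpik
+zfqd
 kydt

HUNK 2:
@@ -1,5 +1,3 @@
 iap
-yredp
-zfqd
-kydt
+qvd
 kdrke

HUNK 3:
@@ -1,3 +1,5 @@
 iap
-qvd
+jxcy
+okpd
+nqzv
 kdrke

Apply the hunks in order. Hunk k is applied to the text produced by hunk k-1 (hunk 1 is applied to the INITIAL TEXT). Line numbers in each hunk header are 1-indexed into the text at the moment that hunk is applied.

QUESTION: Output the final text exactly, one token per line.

Answer: iap
jxcy
okpd
nqzv
kdrke
lsxn

Derivation:
Hunk 1: at line 2 remove [dpik] add [zfqd] -> 6 lines: iap yredp zfqd kydt kdrke lsxn
Hunk 2: at line 1 remove [yredp,zfqd,kydt] add [qvd] -> 4 lines: iap qvd kdrke lsxn
Hunk 3: at line 1 remove [qvd] add [jxcy,okpd,nqzv] -> 6 lines: iap jxcy okpd nqzv kdrke lsxn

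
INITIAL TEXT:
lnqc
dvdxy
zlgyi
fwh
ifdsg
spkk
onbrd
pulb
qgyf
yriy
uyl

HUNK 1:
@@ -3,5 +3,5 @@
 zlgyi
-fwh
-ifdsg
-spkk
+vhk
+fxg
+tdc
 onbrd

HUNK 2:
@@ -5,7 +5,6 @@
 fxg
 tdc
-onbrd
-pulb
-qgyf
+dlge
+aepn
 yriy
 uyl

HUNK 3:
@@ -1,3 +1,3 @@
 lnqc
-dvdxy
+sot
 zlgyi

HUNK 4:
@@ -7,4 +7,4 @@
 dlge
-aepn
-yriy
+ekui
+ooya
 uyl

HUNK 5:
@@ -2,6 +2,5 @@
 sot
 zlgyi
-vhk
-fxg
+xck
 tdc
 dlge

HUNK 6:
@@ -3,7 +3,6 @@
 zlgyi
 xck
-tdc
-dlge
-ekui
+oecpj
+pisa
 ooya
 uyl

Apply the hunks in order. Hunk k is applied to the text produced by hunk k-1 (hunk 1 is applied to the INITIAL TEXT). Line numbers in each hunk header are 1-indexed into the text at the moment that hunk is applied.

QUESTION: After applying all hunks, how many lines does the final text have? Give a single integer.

Hunk 1: at line 3 remove [fwh,ifdsg,spkk] add [vhk,fxg,tdc] -> 11 lines: lnqc dvdxy zlgyi vhk fxg tdc onbrd pulb qgyf yriy uyl
Hunk 2: at line 5 remove [onbrd,pulb,qgyf] add [dlge,aepn] -> 10 lines: lnqc dvdxy zlgyi vhk fxg tdc dlge aepn yriy uyl
Hunk 3: at line 1 remove [dvdxy] add [sot] -> 10 lines: lnqc sot zlgyi vhk fxg tdc dlge aepn yriy uyl
Hunk 4: at line 7 remove [aepn,yriy] add [ekui,ooya] -> 10 lines: lnqc sot zlgyi vhk fxg tdc dlge ekui ooya uyl
Hunk 5: at line 2 remove [vhk,fxg] add [xck] -> 9 lines: lnqc sot zlgyi xck tdc dlge ekui ooya uyl
Hunk 6: at line 3 remove [tdc,dlge,ekui] add [oecpj,pisa] -> 8 lines: lnqc sot zlgyi xck oecpj pisa ooya uyl
Final line count: 8

Answer: 8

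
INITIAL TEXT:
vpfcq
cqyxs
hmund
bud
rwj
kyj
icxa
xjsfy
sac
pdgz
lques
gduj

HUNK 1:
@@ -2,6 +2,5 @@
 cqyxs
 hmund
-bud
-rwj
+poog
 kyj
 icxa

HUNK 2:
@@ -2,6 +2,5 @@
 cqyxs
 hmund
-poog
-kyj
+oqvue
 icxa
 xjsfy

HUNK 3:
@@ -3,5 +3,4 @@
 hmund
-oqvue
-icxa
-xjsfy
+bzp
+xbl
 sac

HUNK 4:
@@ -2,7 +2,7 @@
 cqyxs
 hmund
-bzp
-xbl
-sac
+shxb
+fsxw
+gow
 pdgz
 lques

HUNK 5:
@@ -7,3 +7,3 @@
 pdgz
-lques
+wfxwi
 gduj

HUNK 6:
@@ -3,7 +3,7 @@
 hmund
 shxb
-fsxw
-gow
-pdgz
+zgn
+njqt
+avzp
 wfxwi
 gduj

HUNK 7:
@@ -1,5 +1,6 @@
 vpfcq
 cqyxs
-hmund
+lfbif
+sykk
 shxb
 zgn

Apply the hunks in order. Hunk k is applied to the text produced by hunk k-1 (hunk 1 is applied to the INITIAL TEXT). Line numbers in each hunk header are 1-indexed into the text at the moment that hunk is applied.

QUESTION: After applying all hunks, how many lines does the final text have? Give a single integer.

Hunk 1: at line 2 remove [bud,rwj] add [poog] -> 11 lines: vpfcq cqyxs hmund poog kyj icxa xjsfy sac pdgz lques gduj
Hunk 2: at line 2 remove [poog,kyj] add [oqvue] -> 10 lines: vpfcq cqyxs hmund oqvue icxa xjsfy sac pdgz lques gduj
Hunk 3: at line 3 remove [oqvue,icxa,xjsfy] add [bzp,xbl] -> 9 lines: vpfcq cqyxs hmund bzp xbl sac pdgz lques gduj
Hunk 4: at line 2 remove [bzp,xbl,sac] add [shxb,fsxw,gow] -> 9 lines: vpfcq cqyxs hmund shxb fsxw gow pdgz lques gduj
Hunk 5: at line 7 remove [lques] add [wfxwi] -> 9 lines: vpfcq cqyxs hmund shxb fsxw gow pdgz wfxwi gduj
Hunk 6: at line 3 remove [fsxw,gow,pdgz] add [zgn,njqt,avzp] -> 9 lines: vpfcq cqyxs hmund shxb zgn njqt avzp wfxwi gduj
Hunk 7: at line 1 remove [hmund] add [lfbif,sykk] -> 10 lines: vpfcq cqyxs lfbif sykk shxb zgn njqt avzp wfxwi gduj
Final line count: 10

Answer: 10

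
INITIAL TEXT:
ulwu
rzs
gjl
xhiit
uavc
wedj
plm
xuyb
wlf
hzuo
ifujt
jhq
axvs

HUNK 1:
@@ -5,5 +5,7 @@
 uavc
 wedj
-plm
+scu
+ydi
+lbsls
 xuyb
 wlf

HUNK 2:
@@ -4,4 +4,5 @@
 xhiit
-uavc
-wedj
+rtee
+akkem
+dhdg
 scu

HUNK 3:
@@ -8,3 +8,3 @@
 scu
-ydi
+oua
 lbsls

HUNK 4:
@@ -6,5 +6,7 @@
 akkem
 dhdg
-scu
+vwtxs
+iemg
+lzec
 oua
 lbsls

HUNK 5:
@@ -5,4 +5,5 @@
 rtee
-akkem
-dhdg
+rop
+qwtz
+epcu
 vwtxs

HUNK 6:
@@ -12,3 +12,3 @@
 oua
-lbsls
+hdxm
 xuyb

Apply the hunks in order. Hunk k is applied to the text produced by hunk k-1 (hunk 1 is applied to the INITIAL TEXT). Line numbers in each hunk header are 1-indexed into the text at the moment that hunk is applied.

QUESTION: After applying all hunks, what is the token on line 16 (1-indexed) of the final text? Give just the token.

Answer: hzuo

Derivation:
Hunk 1: at line 5 remove [plm] add [scu,ydi,lbsls] -> 15 lines: ulwu rzs gjl xhiit uavc wedj scu ydi lbsls xuyb wlf hzuo ifujt jhq axvs
Hunk 2: at line 4 remove [uavc,wedj] add [rtee,akkem,dhdg] -> 16 lines: ulwu rzs gjl xhiit rtee akkem dhdg scu ydi lbsls xuyb wlf hzuo ifujt jhq axvs
Hunk 3: at line 8 remove [ydi] add [oua] -> 16 lines: ulwu rzs gjl xhiit rtee akkem dhdg scu oua lbsls xuyb wlf hzuo ifujt jhq axvs
Hunk 4: at line 6 remove [scu] add [vwtxs,iemg,lzec] -> 18 lines: ulwu rzs gjl xhiit rtee akkem dhdg vwtxs iemg lzec oua lbsls xuyb wlf hzuo ifujt jhq axvs
Hunk 5: at line 5 remove [akkem,dhdg] add [rop,qwtz,epcu] -> 19 lines: ulwu rzs gjl xhiit rtee rop qwtz epcu vwtxs iemg lzec oua lbsls xuyb wlf hzuo ifujt jhq axvs
Hunk 6: at line 12 remove [lbsls] add [hdxm] -> 19 lines: ulwu rzs gjl xhiit rtee rop qwtz epcu vwtxs iemg lzec oua hdxm xuyb wlf hzuo ifujt jhq axvs
Final line 16: hzuo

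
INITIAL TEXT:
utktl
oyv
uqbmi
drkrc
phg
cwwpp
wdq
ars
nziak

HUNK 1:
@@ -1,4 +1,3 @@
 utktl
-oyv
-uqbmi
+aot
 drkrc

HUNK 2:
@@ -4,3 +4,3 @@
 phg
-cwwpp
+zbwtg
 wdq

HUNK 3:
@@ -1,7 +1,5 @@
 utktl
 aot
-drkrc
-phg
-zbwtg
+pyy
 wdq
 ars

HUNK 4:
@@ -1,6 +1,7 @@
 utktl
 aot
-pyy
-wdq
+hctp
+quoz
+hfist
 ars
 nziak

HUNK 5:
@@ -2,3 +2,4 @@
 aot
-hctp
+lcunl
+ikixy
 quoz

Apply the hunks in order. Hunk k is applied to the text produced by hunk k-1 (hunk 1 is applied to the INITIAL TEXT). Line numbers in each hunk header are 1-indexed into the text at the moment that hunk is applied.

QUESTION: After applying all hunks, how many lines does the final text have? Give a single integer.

Answer: 8

Derivation:
Hunk 1: at line 1 remove [oyv,uqbmi] add [aot] -> 8 lines: utktl aot drkrc phg cwwpp wdq ars nziak
Hunk 2: at line 4 remove [cwwpp] add [zbwtg] -> 8 lines: utktl aot drkrc phg zbwtg wdq ars nziak
Hunk 3: at line 1 remove [drkrc,phg,zbwtg] add [pyy] -> 6 lines: utktl aot pyy wdq ars nziak
Hunk 4: at line 1 remove [pyy,wdq] add [hctp,quoz,hfist] -> 7 lines: utktl aot hctp quoz hfist ars nziak
Hunk 5: at line 2 remove [hctp] add [lcunl,ikixy] -> 8 lines: utktl aot lcunl ikixy quoz hfist ars nziak
Final line count: 8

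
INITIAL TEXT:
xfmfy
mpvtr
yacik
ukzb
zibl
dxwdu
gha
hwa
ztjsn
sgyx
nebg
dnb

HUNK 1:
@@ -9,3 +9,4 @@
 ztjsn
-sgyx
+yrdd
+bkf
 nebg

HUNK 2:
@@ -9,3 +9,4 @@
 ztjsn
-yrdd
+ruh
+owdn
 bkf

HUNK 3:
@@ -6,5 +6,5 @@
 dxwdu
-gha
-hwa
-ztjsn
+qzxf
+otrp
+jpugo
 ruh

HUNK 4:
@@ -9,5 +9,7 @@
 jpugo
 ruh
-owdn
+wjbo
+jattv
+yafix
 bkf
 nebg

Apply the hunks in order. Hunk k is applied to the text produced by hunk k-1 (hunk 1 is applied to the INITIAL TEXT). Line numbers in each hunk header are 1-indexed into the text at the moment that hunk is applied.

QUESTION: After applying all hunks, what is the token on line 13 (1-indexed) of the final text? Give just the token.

Hunk 1: at line 9 remove [sgyx] add [yrdd,bkf] -> 13 lines: xfmfy mpvtr yacik ukzb zibl dxwdu gha hwa ztjsn yrdd bkf nebg dnb
Hunk 2: at line 9 remove [yrdd] add [ruh,owdn] -> 14 lines: xfmfy mpvtr yacik ukzb zibl dxwdu gha hwa ztjsn ruh owdn bkf nebg dnb
Hunk 3: at line 6 remove [gha,hwa,ztjsn] add [qzxf,otrp,jpugo] -> 14 lines: xfmfy mpvtr yacik ukzb zibl dxwdu qzxf otrp jpugo ruh owdn bkf nebg dnb
Hunk 4: at line 9 remove [owdn] add [wjbo,jattv,yafix] -> 16 lines: xfmfy mpvtr yacik ukzb zibl dxwdu qzxf otrp jpugo ruh wjbo jattv yafix bkf nebg dnb
Final line 13: yafix

Answer: yafix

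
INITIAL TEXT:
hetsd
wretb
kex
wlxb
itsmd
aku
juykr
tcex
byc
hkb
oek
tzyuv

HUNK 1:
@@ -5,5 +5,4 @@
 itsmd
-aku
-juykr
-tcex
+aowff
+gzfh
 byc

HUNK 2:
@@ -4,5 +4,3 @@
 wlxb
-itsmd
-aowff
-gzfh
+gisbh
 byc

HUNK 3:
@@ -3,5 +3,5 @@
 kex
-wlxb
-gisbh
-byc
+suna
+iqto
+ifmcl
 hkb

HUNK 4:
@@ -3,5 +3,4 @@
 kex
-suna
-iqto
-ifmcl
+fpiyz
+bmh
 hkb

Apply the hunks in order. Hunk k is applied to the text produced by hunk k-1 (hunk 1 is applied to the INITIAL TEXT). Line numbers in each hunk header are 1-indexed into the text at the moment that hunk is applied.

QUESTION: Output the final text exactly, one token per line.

Answer: hetsd
wretb
kex
fpiyz
bmh
hkb
oek
tzyuv

Derivation:
Hunk 1: at line 5 remove [aku,juykr,tcex] add [aowff,gzfh] -> 11 lines: hetsd wretb kex wlxb itsmd aowff gzfh byc hkb oek tzyuv
Hunk 2: at line 4 remove [itsmd,aowff,gzfh] add [gisbh] -> 9 lines: hetsd wretb kex wlxb gisbh byc hkb oek tzyuv
Hunk 3: at line 3 remove [wlxb,gisbh,byc] add [suna,iqto,ifmcl] -> 9 lines: hetsd wretb kex suna iqto ifmcl hkb oek tzyuv
Hunk 4: at line 3 remove [suna,iqto,ifmcl] add [fpiyz,bmh] -> 8 lines: hetsd wretb kex fpiyz bmh hkb oek tzyuv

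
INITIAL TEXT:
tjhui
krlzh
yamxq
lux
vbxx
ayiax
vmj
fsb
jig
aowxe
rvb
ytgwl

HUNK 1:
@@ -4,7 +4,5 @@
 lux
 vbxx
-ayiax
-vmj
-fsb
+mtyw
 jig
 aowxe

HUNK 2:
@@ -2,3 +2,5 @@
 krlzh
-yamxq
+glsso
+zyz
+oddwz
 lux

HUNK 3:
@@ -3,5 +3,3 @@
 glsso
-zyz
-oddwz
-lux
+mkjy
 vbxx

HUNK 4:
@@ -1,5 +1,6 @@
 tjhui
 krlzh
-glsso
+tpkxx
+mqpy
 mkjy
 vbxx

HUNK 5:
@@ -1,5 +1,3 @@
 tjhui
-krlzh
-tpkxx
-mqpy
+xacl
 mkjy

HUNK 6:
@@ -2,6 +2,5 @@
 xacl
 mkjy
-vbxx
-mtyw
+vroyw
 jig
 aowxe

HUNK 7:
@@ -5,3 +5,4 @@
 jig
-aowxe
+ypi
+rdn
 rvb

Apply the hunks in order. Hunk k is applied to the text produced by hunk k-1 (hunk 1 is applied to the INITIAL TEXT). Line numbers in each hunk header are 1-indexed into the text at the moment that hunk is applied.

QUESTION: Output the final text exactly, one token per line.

Hunk 1: at line 4 remove [ayiax,vmj,fsb] add [mtyw] -> 10 lines: tjhui krlzh yamxq lux vbxx mtyw jig aowxe rvb ytgwl
Hunk 2: at line 2 remove [yamxq] add [glsso,zyz,oddwz] -> 12 lines: tjhui krlzh glsso zyz oddwz lux vbxx mtyw jig aowxe rvb ytgwl
Hunk 3: at line 3 remove [zyz,oddwz,lux] add [mkjy] -> 10 lines: tjhui krlzh glsso mkjy vbxx mtyw jig aowxe rvb ytgwl
Hunk 4: at line 1 remove [glsso] add [tpkxx,mqpy] -> 11 lines: tjhui krlzh tpkxx mqpy mkjy vbxx mtyw jig aowxe rvb ytgwl
Hunk 5: at line 1 remove [krlzh,tpkxx,mqpy] add [xacl] -> 9 lines: tjhui xacl mkjy vbxx mtyw jig aowxe rvb ytgwl
Hunk 6: at line 2 remove [vbxx,mtyw] add [vroyw] -> 8 lines: tjhui xacl mkjy vroyw jig aowxe rvb ytgwl
Hunk 7: at line 5 remove [aowxe] add [ypi,rdn] -> 9 lines: tjhui xacl mkjy vroyw jig ypi rdn rvb ytgwl

Answer: tjhui
xacl
mkjy
vroyw
jig
ypi
rdn
rvb
ytgwl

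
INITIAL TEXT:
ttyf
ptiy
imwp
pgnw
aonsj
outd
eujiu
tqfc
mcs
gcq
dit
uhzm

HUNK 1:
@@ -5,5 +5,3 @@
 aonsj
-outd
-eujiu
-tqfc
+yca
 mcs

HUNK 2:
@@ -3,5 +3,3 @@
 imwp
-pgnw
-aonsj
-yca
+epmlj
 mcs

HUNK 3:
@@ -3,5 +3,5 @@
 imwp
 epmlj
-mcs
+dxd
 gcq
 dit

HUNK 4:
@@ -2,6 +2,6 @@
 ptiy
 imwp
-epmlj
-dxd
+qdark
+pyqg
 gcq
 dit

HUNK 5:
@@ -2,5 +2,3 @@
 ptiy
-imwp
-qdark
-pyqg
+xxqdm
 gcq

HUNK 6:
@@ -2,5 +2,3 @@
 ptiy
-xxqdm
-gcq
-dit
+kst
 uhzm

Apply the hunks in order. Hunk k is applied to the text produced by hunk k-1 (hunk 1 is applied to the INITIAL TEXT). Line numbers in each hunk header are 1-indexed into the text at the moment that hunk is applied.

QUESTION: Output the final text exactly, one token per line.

Hunk 1: at line 5 remove [outd,eujiu,tqfc] add [yca] -> 10 lines: ttyf ptiy imwp pgnw aonsj yca mcs gcq dit uhzm
Hunk 2: at line 3 remove [pgnw,aonsj,yca] add [epmlj] -> 8 lines: ttyf ptiy imwp epmlj mcs gcq dit uhzm
Hunk 3: at line 3 remove [mcs] add [dxd] -> 8 lines: ttyf ptiy imwp epmlj dxd gcq dit uhzm
Hunk 4: at line 2 remove [epmlj,dxd] add [qdark,pyqg] -> 8 lines: ttyf ptiy imwp qdark pyqg gcq dit uhzm
Hunk 5: at line 2 remove [imwp,qdark,pyqg] add [xxqdm] -> 6 lines: ttyf ptiy xxqdm gcq dit uhzm
Hunk 6: at line 2 remove [xxqdm,gcq,dit] add [kst] -> 4 lines: ttyf ptiy kst uhzm

Answer: ttyf
ptiy
kst
uhzm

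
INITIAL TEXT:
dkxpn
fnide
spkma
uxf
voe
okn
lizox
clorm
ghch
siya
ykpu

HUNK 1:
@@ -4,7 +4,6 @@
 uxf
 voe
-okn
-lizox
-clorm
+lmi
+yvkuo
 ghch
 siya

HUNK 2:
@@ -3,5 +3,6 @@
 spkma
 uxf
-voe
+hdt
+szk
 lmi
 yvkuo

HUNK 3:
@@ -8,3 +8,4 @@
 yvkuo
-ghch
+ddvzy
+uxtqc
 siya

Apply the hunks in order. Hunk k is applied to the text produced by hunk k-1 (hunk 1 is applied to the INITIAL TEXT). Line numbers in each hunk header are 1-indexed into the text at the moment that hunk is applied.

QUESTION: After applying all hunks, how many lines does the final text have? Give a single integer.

Answer: 12

Derivation:
Hunk 1: at line 4 remove [okn,lizox,clorm] add [lmi,yvkuo] -> 10 lines: dkxpn fnide spkma uxf voe lmi yvkuo ghch siya ykpu
Hunk 2: at line 3 remove [voe] add [hdt,szk] -> 11 lines: dkxpn fnide spkma uxf hdt szk lmi yvkuo ghch siya ykpu
Hunk 3: at line 8 remove [ghch] add [ddvzy,uxtqc] -> 12 lines: dkxpn fnide spkma uxf hdt szk lmi yvkuo ddvzy uxtqc siya ykpu
Final line count: 12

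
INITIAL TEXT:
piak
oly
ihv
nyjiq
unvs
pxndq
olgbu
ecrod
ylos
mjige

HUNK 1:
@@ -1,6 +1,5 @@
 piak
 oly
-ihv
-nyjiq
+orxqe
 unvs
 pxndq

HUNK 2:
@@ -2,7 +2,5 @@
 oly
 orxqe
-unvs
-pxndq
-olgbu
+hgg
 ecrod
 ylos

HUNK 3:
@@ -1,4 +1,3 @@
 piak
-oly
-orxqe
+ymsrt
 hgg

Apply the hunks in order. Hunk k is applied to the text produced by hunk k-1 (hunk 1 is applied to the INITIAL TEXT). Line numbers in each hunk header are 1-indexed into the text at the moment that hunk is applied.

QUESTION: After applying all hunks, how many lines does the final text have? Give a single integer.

Hunk 1: at line 1 remove [ihv,nyjiq] add [orxqe] -> 9 lines: piak oly orxqe unvs pxndq olgbu ecrod ylos mjige
Hunk 2: at line 2 remove [unvs,pxndq,olgbu] add [hgg] -> 7 lines: piak oly orxqe hgg ecrod ylos mjige
Hunk 3: at line 1 remove [oly,orxqe] add [ymsrt] -> 6 lines: piak ymsrt hgg ecrod ylos mjige
Final line count: 6

Answer: 6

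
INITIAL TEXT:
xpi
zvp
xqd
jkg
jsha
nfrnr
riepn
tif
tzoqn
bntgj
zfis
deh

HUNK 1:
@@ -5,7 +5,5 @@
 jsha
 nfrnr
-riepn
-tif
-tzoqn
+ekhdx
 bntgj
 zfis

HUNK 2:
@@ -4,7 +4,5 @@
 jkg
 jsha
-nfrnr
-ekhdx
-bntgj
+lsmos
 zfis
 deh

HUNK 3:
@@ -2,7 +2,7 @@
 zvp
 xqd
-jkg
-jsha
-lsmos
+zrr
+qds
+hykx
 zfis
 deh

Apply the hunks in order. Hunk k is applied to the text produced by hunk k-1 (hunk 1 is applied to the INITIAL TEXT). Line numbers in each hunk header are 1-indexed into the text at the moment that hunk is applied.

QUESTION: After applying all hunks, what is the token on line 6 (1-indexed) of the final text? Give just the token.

Hunk 1: at line 5 remove [riepn,tif,tzoqn] add [ekhdx] -> 10 lines: xpi zvp xqd jkg jsha nfrnr ekhdx bntgj zfis deh
Hunk 2: at line 4 remove [nfrnr,ekhdx,bntgj] add [lsmos] -> 8 lines: xpi zvp xqd jkg jsha lsmos zfis deh
Hunk 3: at line 2 remove [jkg,jsha,lsmos] add [zrr,qds,hykx] -> 8 lines: xpi zvp xqd zrr qds hykx zfis deh
Final line 6: hykx

Answer: hykx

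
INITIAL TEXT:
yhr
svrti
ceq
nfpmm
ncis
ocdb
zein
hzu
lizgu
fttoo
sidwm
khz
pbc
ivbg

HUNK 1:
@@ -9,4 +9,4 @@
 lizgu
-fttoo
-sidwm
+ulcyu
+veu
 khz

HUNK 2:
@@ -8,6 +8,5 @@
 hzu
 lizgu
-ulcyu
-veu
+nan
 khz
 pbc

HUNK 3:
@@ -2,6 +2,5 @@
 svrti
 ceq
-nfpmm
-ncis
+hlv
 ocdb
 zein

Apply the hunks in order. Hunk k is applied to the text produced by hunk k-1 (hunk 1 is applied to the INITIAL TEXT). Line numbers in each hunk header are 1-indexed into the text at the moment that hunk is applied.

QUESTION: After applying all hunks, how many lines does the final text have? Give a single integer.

Hunk 1: at line 9 remove [fttoo,sidwm] add [ulcyu,veu] -> 14 lines: yhr svrti ceq nfpmm ncis ocdb zein hzu lizgu ulcyu veu khz pbc ivbg
Hunk 2: at line 8 remove [ulcyu,veu] add [nan] -> 13 lines: yhr svrti ceq nfpmm ncis ocdb zein hzu lizgu nan khz pbc ivbg
Hunk 3: at line 2 remove [nfpmm,ncis] add [hlv] -> 12 lines: yhr svrti ceq hlv ocdb zein hzu lizgu nan khz pbc ivbg
Final line count: 12

Answer: 12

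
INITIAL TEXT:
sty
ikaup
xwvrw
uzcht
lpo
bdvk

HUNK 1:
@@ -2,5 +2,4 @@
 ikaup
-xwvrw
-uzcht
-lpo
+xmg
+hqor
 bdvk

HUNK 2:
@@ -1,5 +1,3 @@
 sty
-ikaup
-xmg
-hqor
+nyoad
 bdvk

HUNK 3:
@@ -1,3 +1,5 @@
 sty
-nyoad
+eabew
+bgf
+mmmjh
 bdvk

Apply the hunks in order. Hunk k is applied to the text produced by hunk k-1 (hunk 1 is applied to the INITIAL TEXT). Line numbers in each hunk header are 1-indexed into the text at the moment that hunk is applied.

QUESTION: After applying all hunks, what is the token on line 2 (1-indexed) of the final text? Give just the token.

Hunk 1: at line 2 remove [xwvrw,uzcht,lpo] add [xmg,hqor] -> 5 lines: sty ikaup xmg hqor bdvk
Hunk 2: at line 1 remove [ikaup,xmg,hqor] add [nyoad] -> 3 lines: sty nyoad bdvk
Hunk 3: at line 1 remove [nyoad] add [eabew,bgf,mmmjh] -> 5 lines: sty eabew bgf mmmjh bdvk
Final line 2: eabew

Answer: eabew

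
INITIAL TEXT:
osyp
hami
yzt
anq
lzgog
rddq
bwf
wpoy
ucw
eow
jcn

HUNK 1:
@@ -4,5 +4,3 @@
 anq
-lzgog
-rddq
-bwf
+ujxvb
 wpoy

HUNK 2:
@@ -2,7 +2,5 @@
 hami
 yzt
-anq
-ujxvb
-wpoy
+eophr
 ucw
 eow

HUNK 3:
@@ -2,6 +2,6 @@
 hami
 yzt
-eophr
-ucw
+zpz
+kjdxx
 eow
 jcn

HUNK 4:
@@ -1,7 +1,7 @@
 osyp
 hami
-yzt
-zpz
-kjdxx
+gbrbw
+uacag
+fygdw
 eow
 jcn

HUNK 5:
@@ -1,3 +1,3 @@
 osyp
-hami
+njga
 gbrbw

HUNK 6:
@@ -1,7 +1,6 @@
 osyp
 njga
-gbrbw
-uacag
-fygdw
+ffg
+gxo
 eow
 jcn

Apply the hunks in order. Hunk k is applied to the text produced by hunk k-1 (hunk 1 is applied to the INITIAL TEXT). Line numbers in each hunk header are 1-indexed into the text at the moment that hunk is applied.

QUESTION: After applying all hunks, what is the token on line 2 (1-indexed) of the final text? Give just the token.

Answer: njga

Derivation:
Hunk 1: at line 4 remove [lzgog,rddq,bwf] add [ujxvb] -> 9 lines: osyp hami yzt anq ujxvb wpoy ucw eow jcn
Hunk 2: at line 2 remove [anq,ujxvb,wpoy] add [eophr] -> 7 lines: osyp hami yzt eophr ucw eow jcn
Hunk 3: at line 2 remove [eophr,ucw] add [zpz,kjdxx] -> 7 lines: osyp hami yzt zpz kjdxx eow jcn
Hunk 4: at line 1 remove [yzt,zpz,kjdxx] add [gbrbw,uacag,fygdw] -> 7 lines: osyp hami gbrbw uacag fygdw eow jcn
Hunk 5: at line 1 remove [hami] add [njga] -> 7 lines: osyp njga gbrbw uacag fygdw eow jcn
Hunk 6: at line 1 remove [gbrbw,uacag,fygdw] add [ffg,gxo] -> 6 lines: osyp njga ffg gxo eow jcn
Final line 2: njga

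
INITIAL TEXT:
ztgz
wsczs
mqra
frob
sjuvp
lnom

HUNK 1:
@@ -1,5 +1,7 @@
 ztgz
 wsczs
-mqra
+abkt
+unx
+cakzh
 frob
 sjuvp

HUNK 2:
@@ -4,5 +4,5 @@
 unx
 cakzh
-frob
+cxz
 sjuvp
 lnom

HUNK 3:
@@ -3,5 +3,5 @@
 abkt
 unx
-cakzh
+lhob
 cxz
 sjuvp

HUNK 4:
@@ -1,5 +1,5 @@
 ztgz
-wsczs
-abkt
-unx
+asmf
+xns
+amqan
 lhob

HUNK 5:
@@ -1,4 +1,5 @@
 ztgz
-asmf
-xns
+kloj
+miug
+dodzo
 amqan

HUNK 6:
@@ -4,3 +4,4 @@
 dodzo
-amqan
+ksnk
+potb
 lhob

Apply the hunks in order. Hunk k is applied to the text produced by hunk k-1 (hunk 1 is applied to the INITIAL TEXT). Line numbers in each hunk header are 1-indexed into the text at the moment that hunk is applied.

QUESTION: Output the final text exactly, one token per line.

Answer: ztgz
kloj
miug
dodzo
ksnk
potb
lhob
cxz
sjuvp
lnom

Derivation:
Hunk 1: at line 1 remove [mqra] add [abkt,unx,cakzh] -> 8 lines: ztgz wsczs abkt unx cakzh frob sjuvp lnom
Hunk 2: at line 4 remove [frob] add [cxz] -> 8 lines: ztgz wsczs abkt unx cakzh cxz sjuvp lnom
Hunk 3: at line 3 remove [cakzh] add [lhob] -> 8 lines: ztgz wsczs abkt unx lhob cxz sjuvp lnom
Hunk 4: at line 1 remove [wsczs,abkt,unx] add [asmf,xns,amqan] -> 8 lines: ztgz asmf xns amqan lhob cxz sjuvp lnom
Hunk 5: at line 1 remove [asmf,xns] add [kloj,miug,dodzo] -> 9 lines: ztgz kloj miug dodzo amqan lhob cxz sjuvp lnom
Hunk 6: at line 4 remove [amqan] add [ksnk,potb] -> 10 lines: ztgz kloj miug dodzo ksnk potb lhob cxz sjuvp lnom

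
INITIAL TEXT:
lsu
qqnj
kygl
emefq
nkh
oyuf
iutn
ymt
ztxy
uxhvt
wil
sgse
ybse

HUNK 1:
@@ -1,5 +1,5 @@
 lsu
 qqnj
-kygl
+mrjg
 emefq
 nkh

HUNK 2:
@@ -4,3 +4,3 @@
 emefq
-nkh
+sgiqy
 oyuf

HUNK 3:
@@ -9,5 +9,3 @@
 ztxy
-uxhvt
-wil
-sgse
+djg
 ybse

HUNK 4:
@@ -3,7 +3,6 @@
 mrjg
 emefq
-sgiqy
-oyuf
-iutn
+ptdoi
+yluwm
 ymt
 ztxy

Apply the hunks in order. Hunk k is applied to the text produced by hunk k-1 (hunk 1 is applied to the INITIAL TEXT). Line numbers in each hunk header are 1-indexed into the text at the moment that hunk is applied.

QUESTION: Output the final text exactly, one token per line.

Answer: lsu
qqnj
mrjg
emefq
ptdoi
yluwm
ymt
ztxy
djg
ybse

Derivation:
Hunk 1: at line 1 remove [kygl] add [mrjg] -> 13 lines: lsu qqnj mrjg emefq nkh oyuf iutn ymt ztxy uxhvt wil sgse ybse
Hunk 2: at line 4 remove [nkh] add [sgiqy] -> 13 lines: lsu qqnj mrjg emefq sgiqy oyuf iutn ymt ztxy uxhvt wil sgse ybse
Hunk 3: at line 9 remove [uxhvt,wil,sgse] add [djg] -> 11 lines: lsu qqnj mrjg emefq sgiqy oyuf iutn ymt ztxy djg ybse
Hunk 4: at line 3 remove [sgiqy,oyuf,iutn] add [ptdoi,yluwm] -> 10 lines: lsu qqnj mrjg emefq ptdoi yluwm ymt ztxy djg ybse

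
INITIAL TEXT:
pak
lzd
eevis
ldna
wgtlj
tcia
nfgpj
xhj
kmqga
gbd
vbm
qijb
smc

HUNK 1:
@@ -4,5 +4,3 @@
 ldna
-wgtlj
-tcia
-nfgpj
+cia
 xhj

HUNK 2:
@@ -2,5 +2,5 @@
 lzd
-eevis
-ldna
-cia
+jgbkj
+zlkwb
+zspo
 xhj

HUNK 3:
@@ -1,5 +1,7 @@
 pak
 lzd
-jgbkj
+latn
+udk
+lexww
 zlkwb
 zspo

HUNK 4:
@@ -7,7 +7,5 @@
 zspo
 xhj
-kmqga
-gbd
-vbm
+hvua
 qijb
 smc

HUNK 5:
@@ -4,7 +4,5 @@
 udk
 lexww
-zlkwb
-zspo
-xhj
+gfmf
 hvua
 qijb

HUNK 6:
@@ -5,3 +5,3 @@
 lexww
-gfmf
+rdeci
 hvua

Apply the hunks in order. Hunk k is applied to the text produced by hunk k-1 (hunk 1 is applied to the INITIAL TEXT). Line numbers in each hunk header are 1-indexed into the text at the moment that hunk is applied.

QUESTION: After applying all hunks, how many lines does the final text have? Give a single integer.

Hunk 1: at line 4 remove [wgtlj,tcia,nfgpj] add [cia] -> 11 lines: pak lzd eevis ldna cia xhj kmqga gbd vbm qijb smc
Hunk 2: at line 2 remove [eevis,ldna,cia] add [jgbkj,zlkwb,zspo] -> 11 lines: pak lzd jgbkj zlkwb zspo xhj kmqga gbd vbm qijb smc
Hunk 3: at line 1 remove [jgbkj] add [latn,udk,lexww] -> 13 lines: pak lzd latn udk lexww zlkwb zspo xhj kmqga gbd vbm qijb smc
Hunk 4: at line 7 remove [kmqga,gbd,vbm] add [hvua] -> 11 lines: pak lzd latn udk lexww zlkwb zspo xhj hvua qijb smc
Hunk 5: at line 4 remove [zlkwb,zspo,xhj] add [gfmf] -> 9 lines: pak lzd latn udk lexww gfmf hvua qijb smc
Hunk 6: at line 5 remove [gfmf] add [rdeci] -> 9 lines: pak lzd latn udk lexww rdeci hvua qijb smc
Final line count: 9

Answer: 9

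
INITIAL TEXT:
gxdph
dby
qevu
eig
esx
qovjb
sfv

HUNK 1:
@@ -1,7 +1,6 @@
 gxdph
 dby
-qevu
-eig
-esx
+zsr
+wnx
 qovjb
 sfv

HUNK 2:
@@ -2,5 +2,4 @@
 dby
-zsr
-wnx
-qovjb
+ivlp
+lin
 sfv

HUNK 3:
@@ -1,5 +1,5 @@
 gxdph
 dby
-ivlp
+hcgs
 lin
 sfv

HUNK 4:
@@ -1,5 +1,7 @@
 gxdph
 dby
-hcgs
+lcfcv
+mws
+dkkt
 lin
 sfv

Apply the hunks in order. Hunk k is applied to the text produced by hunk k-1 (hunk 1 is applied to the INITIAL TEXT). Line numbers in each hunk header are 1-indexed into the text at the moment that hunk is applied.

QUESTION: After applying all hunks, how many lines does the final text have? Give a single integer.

Hunk 1: at line 1 remove [qevu,eig,esx] add [zsr,wnx] -> 6 lines: gxdph dby zsr wnx qovjb sfv
Hunk 2: at line 2 remove [zsr,wnx,qovjb] add [ivlp,lin] -> 5 lines: gxdph dby ivlp lin sfv
Hunk 3: at line 1 remove [ivlp] add [hcgs] -> 5 lines: gxdph dby hcgs lin sfv
Hunk 4: at line 1 remove [hcgs] add [lcfcv,mws,dkkt] -> 7 lines: gxdph dby lcfcv mws dkkt lin sfv
Final line count: 7

Answer: 7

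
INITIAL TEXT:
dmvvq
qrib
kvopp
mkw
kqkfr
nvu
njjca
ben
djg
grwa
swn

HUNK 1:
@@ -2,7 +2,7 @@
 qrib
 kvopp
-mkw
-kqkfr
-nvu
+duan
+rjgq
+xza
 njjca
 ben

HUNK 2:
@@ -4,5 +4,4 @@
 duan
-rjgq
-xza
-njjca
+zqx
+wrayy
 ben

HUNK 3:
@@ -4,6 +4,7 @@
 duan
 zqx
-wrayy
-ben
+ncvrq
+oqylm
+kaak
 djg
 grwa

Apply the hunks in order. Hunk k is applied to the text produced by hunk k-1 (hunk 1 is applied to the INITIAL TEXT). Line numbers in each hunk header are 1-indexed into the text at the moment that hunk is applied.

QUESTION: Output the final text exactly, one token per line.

Hunk 1: at line 2 remove [mkw,kqkfr,nvu] add [duan,rjgq,xza] -> 11 lines: dmvvq qrib kvopp duan rjgq xza njjca ben djg grwa swn
Hunk 2: at line 4 remove [rjgq,xza,njjca] add [zqx,wrayy] -> 10 lines: dmvvq qrib kvopp duan zqx wrayy ben djg grwa swn
Hunk 3: at line 4 remove [wrayy,ben] add [ncvrq,oqylm,kaak] -> 11 lines: dmvvq qrib kvopp duan zqx ncvrq oqylm kaak djg grwa swn

Answer: dmvvq
qrib
kvopp
duan
zqx
ncvrq
oqylm
kaak
djg
grwa
swn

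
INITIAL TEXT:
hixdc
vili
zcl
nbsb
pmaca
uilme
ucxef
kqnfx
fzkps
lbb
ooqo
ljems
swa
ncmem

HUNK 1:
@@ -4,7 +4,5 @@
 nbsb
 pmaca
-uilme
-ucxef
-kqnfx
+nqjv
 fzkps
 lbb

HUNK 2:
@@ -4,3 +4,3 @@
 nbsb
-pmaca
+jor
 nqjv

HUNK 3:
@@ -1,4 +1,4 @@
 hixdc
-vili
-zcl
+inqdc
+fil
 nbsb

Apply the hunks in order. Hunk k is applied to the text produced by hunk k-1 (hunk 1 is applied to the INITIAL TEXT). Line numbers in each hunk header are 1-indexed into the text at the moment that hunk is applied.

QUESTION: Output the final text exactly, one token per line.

Answer: hixdc
inqdc
fil
nbsb
jor
nqjv
fzkps
lbb
ooqo
ljems
swa
ncmem

Derivation:
Hunk 1: at line 4 remove [uilme,ucxef,kqnfx] add [nqjv] -> 12 lines: hixdc vili zcl nbsb pmaca nqjv fzkps lbb ooqo ljems swa ncmem
Hunk 2: at line 4 remove [pmaca] add [jor] -> 12 lines: hixdc vili zcl nbsb jor nqjv fzkps lbb ooqo ljems swa ncmem
Hunk 3: at line 1 remove [vili,zcl] add [inqdc,fil] -> 12 lines: hixdc inqdc fil nbsb jor nqjv fzkps lbb ooqo ljems swa ncmem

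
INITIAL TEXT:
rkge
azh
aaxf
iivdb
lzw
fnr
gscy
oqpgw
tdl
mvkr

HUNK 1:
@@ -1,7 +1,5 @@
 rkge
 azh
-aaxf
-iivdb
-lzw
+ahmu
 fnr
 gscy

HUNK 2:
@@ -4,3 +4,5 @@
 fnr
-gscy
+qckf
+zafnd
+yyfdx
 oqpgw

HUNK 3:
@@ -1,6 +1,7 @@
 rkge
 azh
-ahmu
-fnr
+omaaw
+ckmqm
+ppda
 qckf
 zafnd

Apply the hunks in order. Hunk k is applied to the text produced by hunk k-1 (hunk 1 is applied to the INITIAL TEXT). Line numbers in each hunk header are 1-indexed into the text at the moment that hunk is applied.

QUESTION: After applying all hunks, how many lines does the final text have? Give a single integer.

Hunk 1: at line 1 remove [aaxf,iivdb,lzw] add [ahmu] -> 8 lines: rkge azh ahmu fnr gscy oqpgw tdl mvkr
Hunk 2: at line 4 remove [gscy] add [qckf,zafnd,yyfdx] -> 10 lines: rkge azh ahmu fnr qckf zafnd yyfdx oqpgw tdl mvkr
Hunk 3: at line 1 remove [ahmu,fnr] add [omaaw,ckmqm,ppda] -> 11 lines: rkge azh omaaw ckmqm ppda qckf zafnd yyfdx oqpgw tdl mvkr
Final line count: 11

Answer: 11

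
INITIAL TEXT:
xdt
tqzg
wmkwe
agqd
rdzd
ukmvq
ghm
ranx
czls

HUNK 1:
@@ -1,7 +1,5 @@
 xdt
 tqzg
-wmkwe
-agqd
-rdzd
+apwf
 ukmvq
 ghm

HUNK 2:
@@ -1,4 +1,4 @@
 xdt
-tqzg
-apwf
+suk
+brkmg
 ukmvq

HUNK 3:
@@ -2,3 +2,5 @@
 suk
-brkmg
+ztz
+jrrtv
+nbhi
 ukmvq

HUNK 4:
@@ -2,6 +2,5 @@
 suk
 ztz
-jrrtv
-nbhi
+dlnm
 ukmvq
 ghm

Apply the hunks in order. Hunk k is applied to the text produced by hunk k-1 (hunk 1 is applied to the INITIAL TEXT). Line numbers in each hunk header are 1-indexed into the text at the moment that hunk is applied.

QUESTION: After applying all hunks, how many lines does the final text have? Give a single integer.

Hunk 1: at line 1 remove [wmkwe,agqd,rdzd] add [apwf] -> 7 lines: xdt tqzg apwf ukmvq ghm ranx czls
Hunk 2: at line 1 remove [tqzg,apwf] add [suk,brkmg] -> 7 lines: xdt suk brkmg ukmvq ghm ranx czls
Hunk 3: at line 2 remove [brkmg] add [ztz,jrrtv,nbhi] -> 9 lines: xdt suk ztz jrrtv nbhi ukmvq ghm ranx czls
Hunk 4: at line 2 remove [jrrtv,nbhi] add [dlnm] -> 8 lines: xdt suk ztz dlnm ukmvq ghm ranx czls
Final line count: 8

Answer: 8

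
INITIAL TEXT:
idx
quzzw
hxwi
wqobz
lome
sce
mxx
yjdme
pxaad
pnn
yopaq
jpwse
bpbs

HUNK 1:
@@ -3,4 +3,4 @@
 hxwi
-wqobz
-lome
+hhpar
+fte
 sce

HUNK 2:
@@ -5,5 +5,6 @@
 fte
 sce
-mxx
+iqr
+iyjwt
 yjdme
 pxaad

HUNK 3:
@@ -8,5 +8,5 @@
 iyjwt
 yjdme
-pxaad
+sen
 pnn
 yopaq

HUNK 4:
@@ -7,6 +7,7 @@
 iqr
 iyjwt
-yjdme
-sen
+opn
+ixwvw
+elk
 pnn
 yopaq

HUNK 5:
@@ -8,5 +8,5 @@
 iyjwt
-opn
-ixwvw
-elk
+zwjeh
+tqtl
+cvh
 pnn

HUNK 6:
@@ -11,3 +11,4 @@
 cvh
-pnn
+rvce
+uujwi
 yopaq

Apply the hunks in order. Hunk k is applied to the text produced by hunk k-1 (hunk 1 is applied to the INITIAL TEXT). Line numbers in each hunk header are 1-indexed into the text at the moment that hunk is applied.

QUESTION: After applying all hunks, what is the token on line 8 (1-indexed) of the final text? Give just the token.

Answer: iyjwt

Derivation:
Hunk 1: at line 3 remove [wqobz,lome] add [hhpar,fte] -> 13 lines: idx quzzw hxwi hhpar fte sce mxx yjdme pxaad pnn yopaq jpwse bpbs
Hunk 2: at line 5 remove [mxx] add [iqr,iyjwt] -> 14 lines: idx quzzw hxwi hhpar fte sce iqr iyjwt yjdme pxaad pnn yopaq jpwse bpbs
Hunk 3: at line 8 remove [pxaad] add [sen] -> 14 lines: idx quzzw hxwi hhpar fte sce iqr iyjwt yjdme sen pnn yopaq jpwse bpbs
Hunk 4: at line 7 remove [yjdme,sen] add [opn,ixwvw,elk] -> 15 lines: idx quzzw hxwi hhpar fte sce iqr iyjwt opn ixwvw elk pnn yopaq jpwse bpbs
Hunk 5: at line 8 remove [opn,ixwvw,elk] add [zwjeh,tqtl,cvh] -> 15 lines: idx quzzw hxwi hhpar fte sce iqr iyjwt zwjeh tqtl cvh pnn yopaq jpwse bpbs
Hunk 6: at line 11 remove [pnn] add [rvce,uujwi] -> 16 lines: idx quzzw hxwi hhpar fte sce iqr iyjwt zwjeh tqtl cvh rvce uujwi yopaq jpwse bpbs
Final line 8: iyjwt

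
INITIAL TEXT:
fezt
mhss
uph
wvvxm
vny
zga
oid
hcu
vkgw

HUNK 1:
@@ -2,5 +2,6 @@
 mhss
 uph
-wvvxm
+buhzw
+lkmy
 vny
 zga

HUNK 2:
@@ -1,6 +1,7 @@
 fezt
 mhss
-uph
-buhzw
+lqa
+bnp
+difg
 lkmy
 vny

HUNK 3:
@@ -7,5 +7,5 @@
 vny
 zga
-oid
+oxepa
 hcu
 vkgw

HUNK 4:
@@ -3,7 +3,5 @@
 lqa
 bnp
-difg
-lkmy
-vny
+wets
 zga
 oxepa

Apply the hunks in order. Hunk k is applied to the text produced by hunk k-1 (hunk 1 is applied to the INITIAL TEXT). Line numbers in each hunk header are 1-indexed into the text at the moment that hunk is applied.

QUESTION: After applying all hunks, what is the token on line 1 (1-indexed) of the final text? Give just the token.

Hunk 1: at line 2 remove [wvvxm] add [buhzw,lkmy] -> 10 lines: fezt mhss uph buhzw lkmy vny zga oid hcu vkgw
Hunk 2: at line 1 remove [uph,buhzw] add [lqa,bnp,difg] -> 11 lines: fezt mhss lqa bnp difg lkmy vny zga oid hcu vkgw
Hunk 3: at line 7 remove [oid] add [oxepa] -> 11 lines: fezt mhss lqa bnp difg lkmy vny zga oxepa hcu vkgw
Hunk 4: at line 3 remove [difg,lkmy,vny] add [wets] -> 9 lines: fezt mhss lqa bnp wets zga oxepa hcu vkgw
Final line 1: fezt

Answer: fezt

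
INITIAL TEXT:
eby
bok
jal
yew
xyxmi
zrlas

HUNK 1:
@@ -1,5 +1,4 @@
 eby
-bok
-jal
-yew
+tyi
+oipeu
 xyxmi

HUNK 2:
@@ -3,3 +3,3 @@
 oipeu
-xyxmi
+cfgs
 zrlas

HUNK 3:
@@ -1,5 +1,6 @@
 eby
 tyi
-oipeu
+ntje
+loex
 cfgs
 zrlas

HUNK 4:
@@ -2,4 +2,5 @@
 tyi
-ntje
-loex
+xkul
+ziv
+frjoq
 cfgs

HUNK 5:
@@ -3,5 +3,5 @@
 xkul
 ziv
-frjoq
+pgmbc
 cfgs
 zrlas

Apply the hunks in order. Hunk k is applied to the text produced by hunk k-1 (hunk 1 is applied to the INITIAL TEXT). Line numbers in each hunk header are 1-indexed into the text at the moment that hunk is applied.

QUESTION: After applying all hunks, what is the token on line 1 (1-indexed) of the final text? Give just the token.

Hunk 1: at line 1 remove [bok,jal,yew] add [tyi,oipeu] -> 5 lines: eby tyi oipeu xyxmi zrlas
Hunk 2: at line 3 remove [xyxmi] add [cfgs] -> 5 lines: eby tyi oipeu cfgs zrlas
Hunk 3: at line 1 remove [oipeu] add [ntje,loex] -> 6 lines: eby tyi ntje loex cfgs zrlas
Hunk 4: at line 2 remove [ntje,loex] add [xkul,ziv,frjoq] -> 7 lines: eby tyi xkul ziv frjoq cfgs zrlas
Hunk 5: at line 3 remove [frjoq] add [pgmbc] -> 7 lines: eby tyi xkul ziv pgmbc cfgs zrlas
Final line 1: eby

Answer: eby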